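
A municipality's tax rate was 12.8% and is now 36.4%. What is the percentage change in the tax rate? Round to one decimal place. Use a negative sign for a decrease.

184.4%

The change is 36.4 − 12.8 = 23.6 percentage points.
Relative to the original 12.8%, that is 23.6 ÷ 12.8 ≈ 184.4%.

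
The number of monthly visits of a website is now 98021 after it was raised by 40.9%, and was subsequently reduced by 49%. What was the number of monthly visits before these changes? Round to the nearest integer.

136407

Undoing the 49% decrease: 98021 ÷ 0.51 ≈ 192198.039216.
Undoing the 40.9% increase: 192198.039216 ÷ 1.409 ≈ 136407.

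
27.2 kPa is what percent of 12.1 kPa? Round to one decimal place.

224.8%

27.2 kPa ÷ 12.1 kPa ≈ 224.8%.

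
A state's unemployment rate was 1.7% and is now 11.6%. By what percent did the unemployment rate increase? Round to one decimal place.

The change is 11.6 − 1.7 = 9.9 percentage points.
Relative to the original 1.7%, that is 9.9 ÷ 1.7 ≈ 582.4%.
So the unemployment rate rose by 582.4%.

582.4%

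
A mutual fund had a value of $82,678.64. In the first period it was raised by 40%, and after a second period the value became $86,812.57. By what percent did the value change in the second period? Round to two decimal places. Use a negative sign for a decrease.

After the first period: $82,678.64 × 1.4 = $115750.096.
Second-period multiplier: $86,812.57 ÷ $115750.096 ≈ 0.75.
That is a change of -25.00%.

-25.00%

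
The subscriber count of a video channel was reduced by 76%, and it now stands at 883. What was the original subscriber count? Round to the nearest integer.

3679

The overall multiplier applied was 0.24.
So the original subscriber count was 883 ÷ 0.24 ≈ 3679.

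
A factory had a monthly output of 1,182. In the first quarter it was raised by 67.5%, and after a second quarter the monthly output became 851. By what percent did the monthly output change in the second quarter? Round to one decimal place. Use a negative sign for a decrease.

-57.0%

After the first quarter: 1,182 × 1.675 = 1979.85.
Second-quarter multiplier: 851 ÷ 1979.85 ≈ 0.42983.
That is a change of -57.0%.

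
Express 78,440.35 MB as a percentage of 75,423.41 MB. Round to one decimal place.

78,440.35 MB ÷ 75,423.41 MB ≈ 104.0%.

104.0%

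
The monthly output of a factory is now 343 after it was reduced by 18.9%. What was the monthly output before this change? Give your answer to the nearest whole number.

423

The overall multiplier applied was 0.811.
So the original monthly output was 343 ÷ 0.811 ≈ 423.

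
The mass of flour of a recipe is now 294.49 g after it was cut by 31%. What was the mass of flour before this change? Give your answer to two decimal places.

426.80 g

The overall multiplier applied was 0.69.
So the original mass of flour was 294.49 ÷ 0.69 ≈ 426.80 g.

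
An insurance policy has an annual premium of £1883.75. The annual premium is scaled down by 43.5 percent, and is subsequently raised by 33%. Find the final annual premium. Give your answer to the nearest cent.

£1415.54

Each change multiplies by a factor: 0.565 × 1.33 = 0.75145.
£1883.75 × 0.75145 = £1415.5439375 ≈ £1415.54.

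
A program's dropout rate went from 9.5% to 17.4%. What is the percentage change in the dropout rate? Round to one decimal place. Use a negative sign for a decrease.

83.2%

The change is 17.4 − 9.5 = 7.9 percentage points.
Relative to the original 9.5%, that is 7.9 ÷ 9.5 ≈ 83.2%.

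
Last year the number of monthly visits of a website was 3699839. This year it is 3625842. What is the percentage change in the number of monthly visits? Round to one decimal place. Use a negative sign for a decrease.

Change: 3625842 − 3699839 = -73997.
Relative to the original: -73997 ÷ 3699839 ≈ -2.0%.

-2.0%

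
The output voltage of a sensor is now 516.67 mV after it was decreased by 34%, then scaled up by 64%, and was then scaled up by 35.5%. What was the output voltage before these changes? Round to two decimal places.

The overall multiplier applied was 0.66 × 1.64 × 1.355 = 1.466652.
So the original output voltage was 516.67 ÷ 1.466652 ≈ 352.28 mV.

352.28 mV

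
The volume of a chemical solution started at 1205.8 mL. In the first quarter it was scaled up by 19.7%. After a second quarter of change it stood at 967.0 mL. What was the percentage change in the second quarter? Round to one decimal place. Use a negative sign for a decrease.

-33.0%

After the first quarter: 1205.8 × 1.197 = 1443.3426.
Second-quarter multiplier: 967.0 ÷ 1443.3426 ≈ 0.66997.
That is a change of -33.0%.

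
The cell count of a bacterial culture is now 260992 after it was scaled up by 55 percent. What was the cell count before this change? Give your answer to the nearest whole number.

The overall multiplier applied was 1.55.
So the original cell count was 260992 ÷ 1.55 ≈ 168382.

168382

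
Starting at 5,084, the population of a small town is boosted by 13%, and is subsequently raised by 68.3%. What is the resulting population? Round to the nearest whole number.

9,669

13% increase: 5,084 × 1.13 = 5744.92.
After the 68.3% increase: 5744.92 × 1.683 = 9668.70036 ≈ 9,669.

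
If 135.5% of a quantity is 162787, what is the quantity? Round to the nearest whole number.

162787 ÷ 1.355 ≈ 120138.

120138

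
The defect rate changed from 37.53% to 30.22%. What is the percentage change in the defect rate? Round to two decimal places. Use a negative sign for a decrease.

-19.48%

The change is 30.22 − 37.53 = -7.31 percentage points.
Relative to the original 37.53%, that is -7.31 ÷ 37.53 ≈ -19.48%.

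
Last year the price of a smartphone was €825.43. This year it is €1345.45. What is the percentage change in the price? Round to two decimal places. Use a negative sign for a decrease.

63.00%

Change: €1345.45 − €825.43 = €520.02.
Relative to the original: €520.02 ÷ €825.43 ≈ 63.00%.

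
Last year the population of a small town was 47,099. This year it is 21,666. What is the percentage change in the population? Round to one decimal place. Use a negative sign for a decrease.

-54.0%

Change: 21,666 − 47,099 = -25,433.
Relative to the original: -25,433 ÷ 47,099 ≈ -54.0%.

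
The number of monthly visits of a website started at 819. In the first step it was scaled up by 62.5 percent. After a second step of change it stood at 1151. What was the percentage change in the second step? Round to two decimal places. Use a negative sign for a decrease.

-13.52%

After the first step: 819 × 1.625 = 1330.875.
Second-step multiplier: 1151 ÷ 1330.875 ≈ 0.864845.
That is a change of -13.52%.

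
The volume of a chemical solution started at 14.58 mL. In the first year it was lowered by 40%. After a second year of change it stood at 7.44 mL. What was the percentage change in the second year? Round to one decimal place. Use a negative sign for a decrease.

After the first year: 14.58 × 0.6 = 8.748.
Second-year multiplier: 7.44 ÷ 8.748 ≈ 0.85048.
That is a change of -15.0%.

-15.0%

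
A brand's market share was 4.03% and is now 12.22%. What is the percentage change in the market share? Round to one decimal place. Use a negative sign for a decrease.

203.2%

The change is 12.22 − 4.03 = 8.19 percentage points.
Relative to the original 4.03%, that is 8.19 ÷ 4.03 ≈ 203.2%.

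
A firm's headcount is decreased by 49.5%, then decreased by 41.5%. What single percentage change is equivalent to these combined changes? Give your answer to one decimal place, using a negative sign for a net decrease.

-70.5%

The combined multiplier is 0.505 × 0.585 = 0.295425.
That corresponds to a decrease of 70.5%.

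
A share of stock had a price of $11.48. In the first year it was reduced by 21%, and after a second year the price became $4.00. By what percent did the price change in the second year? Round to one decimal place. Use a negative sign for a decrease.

After the first year: $11.48 × 0.79 = $9.0692.
Second-year multiplier: $4.00 ÷ $9.0692 ≈ 0.44105.
That is a change of -55.9%.

-55.9%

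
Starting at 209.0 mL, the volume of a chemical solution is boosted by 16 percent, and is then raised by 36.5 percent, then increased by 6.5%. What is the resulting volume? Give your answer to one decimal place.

Each change multiplies by a factor: 1.16 × 1.365 × 1.065 = 1.686321.
209.0 × 1.686321 = 352.441089 ≈ 352.4.

352.4 mL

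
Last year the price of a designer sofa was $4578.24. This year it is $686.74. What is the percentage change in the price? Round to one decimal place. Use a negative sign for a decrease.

-85.0%

Change: $686.74 − $4578.24 = -$3891.50.
Relative to the original: -$3891.50 ÷ $4578.24 ≈ -85.0%.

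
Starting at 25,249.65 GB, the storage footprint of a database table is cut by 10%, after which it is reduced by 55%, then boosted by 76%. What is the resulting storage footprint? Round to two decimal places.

Each change multiplies by a factor: 0.9 × 0.45 × 1.76 = 0.7128.
25,249.65 × 0.7128 = 17997.95052 ≈ 17,997.95.

17,997.95 GB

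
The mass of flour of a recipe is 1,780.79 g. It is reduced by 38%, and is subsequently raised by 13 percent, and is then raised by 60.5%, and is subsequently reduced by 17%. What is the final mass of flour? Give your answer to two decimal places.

38% decrease: 1,780.79 × 0.62 = 1104.0898.
Apply the 13% increase: 1104.0898 × 1.13 = 1247.621474.
Apply the 60.5% increase: 1247.621474 × 1.605 = 2002.43246577.
Apply the 17% decrease: 2002.43246577 × 0.83 = 1662.0189465891 ≈ 1,662.02.

1,662.02 g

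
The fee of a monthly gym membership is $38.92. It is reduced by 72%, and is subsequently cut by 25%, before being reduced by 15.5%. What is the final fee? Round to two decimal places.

$6.91

Apply the 72% decrease: $38.92 × 0.28 = $10.8976.
25% decrease: $10.8976 × 0.75 = $8.1732.
After the 15.5% decrease: $8.1732 × 0.845 = $6.906354 ≈ $6.91.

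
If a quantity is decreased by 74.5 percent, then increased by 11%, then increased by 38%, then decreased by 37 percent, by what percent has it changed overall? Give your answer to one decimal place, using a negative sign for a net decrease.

The combined multiplier is 0.255 × 1.11 × 1.38 × 0.63 = 0.24608367.
That corresponds to a decrease of 75.4%.

-75.4%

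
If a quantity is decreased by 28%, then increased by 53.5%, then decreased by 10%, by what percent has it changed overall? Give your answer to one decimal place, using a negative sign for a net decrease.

The combined multiplier is 0.72 × 1.535 × 0.9 = 0.99468.
That corresponds to a decrease of 0.5%.

-0.5%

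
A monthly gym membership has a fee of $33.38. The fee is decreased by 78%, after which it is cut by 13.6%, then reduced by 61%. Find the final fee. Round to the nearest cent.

Each change multiplies by a factor: 0.22 × 0.864 × 0.39 = 0.0741312.
$33.38 × 0.0741312 = $2.474499456 ≈ $2.47.

$2.47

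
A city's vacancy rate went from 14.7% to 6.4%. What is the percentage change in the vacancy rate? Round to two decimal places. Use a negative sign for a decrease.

-56.46%

The change is 6.4 − 14.7 = -8.3 percentage points.
Relative to the original 14.7%, that is -8.3 ÷ 14.7 ≈ -56.46%.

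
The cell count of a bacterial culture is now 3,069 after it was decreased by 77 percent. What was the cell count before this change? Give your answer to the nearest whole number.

The overall multiplier applied was 0.23.
So the original cell count was 3,069 ÷ 0.23 ≈ 13,343.

13,343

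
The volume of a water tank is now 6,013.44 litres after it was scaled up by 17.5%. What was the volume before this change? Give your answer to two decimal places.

The overall multiplier applied was 1.175.
So the original volume was 6,013.44 ÷ 1.175 ≈ 5,117.82 litres.

5,117.82 litres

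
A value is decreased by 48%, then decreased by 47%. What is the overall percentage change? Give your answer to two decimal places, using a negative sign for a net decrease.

The combined multiplier is 0.52 × 0.53 = 0.2756.
That corresponds to a decrease of 72.44%.

-72.44%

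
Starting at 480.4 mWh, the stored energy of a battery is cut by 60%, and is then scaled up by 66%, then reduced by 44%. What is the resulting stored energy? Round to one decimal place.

178.6 mWh

After the 60% decrease: 480.4 × 0.4 = 192.16.
66% increase: 192.16 × 1.66 = 318.9856.
44% decrease: 318.9856 × 0.56 = 178.631936 ≈ 178.6.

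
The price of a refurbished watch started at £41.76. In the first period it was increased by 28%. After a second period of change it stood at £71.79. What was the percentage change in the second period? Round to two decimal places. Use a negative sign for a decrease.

After the first period: £41.76 × 1.28 = £53.4528.
Second-period multiplier: £71.79 ÷ £53.4528 ≈ 1.343054.
That is a change of 34.31%.

34.31%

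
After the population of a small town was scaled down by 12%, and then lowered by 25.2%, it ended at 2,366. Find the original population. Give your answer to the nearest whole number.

The overall multiplier applied was 0.88 × 0.748 = 0.65824.
So the original population was 2,366 ÷ 0.65824 ≈ 3,594.

3,594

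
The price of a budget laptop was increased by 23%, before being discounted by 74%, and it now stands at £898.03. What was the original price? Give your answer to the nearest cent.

£2808.10

The overall multiplier applied was 1.23 × 0.26 = 0.3198.
So the original price was £898.03 ÷ 0.3198 ≈ £2808.10.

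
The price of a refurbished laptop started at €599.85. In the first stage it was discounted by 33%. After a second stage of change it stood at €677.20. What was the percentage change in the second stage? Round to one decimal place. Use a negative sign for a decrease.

After the first stage: €599.85 × 0.67 = €401.8995.
Second-stage multiplier: €677.20 ÷ €401.8995 ≈ 1.685.
That is a change of 68.5%.

68.5%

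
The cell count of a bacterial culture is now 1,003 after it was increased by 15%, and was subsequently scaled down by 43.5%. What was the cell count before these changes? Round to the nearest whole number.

1,544

The overall multiplier applied was 1.15 × 0.565 = 0.64975.
So the original cell count was 1,003 ÷ 0.64975 ≈ 1,544.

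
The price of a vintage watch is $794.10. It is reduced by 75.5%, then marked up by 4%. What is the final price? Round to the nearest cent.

Each change multiplies by a factor: 0.245 × 1.04 = 0.2548.
$794.10 × 0.2548 = $202.33668 ≈ $202.34.

$202.34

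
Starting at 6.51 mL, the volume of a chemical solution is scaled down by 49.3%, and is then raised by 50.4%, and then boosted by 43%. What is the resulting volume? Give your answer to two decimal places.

7.10 mL

Each change multiplies by a factor: 0.507 × 1.504 × 1.43 = 1.09041504.
6.51 × 1.09041504 = 7.0986019104 ≈ 7.10.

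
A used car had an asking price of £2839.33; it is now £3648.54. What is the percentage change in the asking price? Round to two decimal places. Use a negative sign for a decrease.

28.50%

Change: £3648.54 − £2839.33 = £809.21.
Relative to the original: £809.21 ÷ £2839.33 ≈ 28.50%.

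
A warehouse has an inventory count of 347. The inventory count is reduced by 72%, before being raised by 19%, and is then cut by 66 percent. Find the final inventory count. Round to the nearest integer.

39

Each change multiplies by a factor: 0.28 × 1.19 × 0.34 = 0.113288.
347 × 0.113288 = 39.310936 ≈ 39.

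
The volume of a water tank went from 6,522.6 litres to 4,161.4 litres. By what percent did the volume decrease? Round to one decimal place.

Change: 4,161.4 − 6,522.6 = -2,361.2.
Relative to the original: -2,361.2 ÷ 6,522.6 ≈ -36.2%.
So the volume decreased by 36.2%.

36.2%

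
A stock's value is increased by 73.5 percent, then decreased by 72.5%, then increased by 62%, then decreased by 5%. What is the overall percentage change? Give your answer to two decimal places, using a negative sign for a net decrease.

A 73.5% increase multiplies by 1.735.
Then a 72.5% decrease: 1.735 × 0.275 = 0.477125.
Then a 62% increase: 0.477125 × 1.62 = 0.7729425.
Then a 5% decrease: 0.7729425 × 0.95 = 0.734295375.
Overall factor 0.734295375, i.e. -26.57%.

-26.57%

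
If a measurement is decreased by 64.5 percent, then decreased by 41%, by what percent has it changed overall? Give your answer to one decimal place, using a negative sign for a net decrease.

The combined multiplier is 0.355 × 0.59 = 0.20945.
That corresponds to a decrease of 79.1%.

-79.1%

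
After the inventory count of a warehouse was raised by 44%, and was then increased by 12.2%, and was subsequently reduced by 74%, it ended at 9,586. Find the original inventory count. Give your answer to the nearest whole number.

22,820

Undoing the 74% decrease: 9,586 ÷ 0.26 ≈ 36869.230769.
Undoing the 12.2% increase: 36869.230769 ÷ 1.122 ≈ 32860.276978.
Undoing the 44% increase: 32860.276978 ÷ 1.44 ≈ 22,820.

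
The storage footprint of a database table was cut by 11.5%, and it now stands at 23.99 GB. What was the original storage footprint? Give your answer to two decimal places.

The overall multiplier applied was 0.885.
So the original storage footprint was 23.99 ÷ 0.885 ≈ 27.11 GB.

27.11 GB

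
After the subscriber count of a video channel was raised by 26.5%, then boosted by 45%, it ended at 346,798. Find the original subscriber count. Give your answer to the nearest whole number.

The overall multiplier applied was 1.265 × 1.45 = 1.83425.
So the original subscriber count was 346,798 ÷ 1.83425 ≈ 189,068.

189,068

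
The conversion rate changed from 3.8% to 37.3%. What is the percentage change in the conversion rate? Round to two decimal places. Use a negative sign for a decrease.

881.58%

The change is 37.3 − 3.8 = 33.5 percentage points.
Relative to the original 3.8%, that is 33.5 ÷ 3.8 ≈ 881.58%.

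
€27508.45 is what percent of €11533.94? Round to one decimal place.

€27508.45 ÷ €11533.94 ≈ 238.5%.

238.5%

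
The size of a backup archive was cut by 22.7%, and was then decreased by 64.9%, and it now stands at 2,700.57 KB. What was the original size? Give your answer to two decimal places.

Undoing the 64.9% decrease: 2,700.57 ÷ 0.351 ≈ 7693.931624.
Undoing the 22.7% decrease: 7693.931624 ÷ 0.773 ≈ 9,953.34 KB.

9,953.34 KB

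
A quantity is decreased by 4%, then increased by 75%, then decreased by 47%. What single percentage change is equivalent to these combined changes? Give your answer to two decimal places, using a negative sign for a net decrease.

-10.96%

The combined multiplier is 0.96 × 1.75 × 0.53 = 0.8904.
That corresponds to a decrease of 10.96%.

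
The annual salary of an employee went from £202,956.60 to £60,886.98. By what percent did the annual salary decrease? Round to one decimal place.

Change: £60,886.98 − £202,956.60 = -£142,069.62.
Relative to the original: -£142,069.62 ÷ £202,956.60 = -70.0%.
So the annual salary decreased by 70.0%.

70.0%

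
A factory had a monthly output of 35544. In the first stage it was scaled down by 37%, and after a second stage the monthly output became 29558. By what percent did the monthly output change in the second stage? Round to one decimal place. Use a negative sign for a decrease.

After the first stage: 35544 × 0.63 = 22392.72.
Second-stage multiplier: 29558 ÷ 22392.72 ≈ 1.31998.
That is a change of 32.0%.

32.0%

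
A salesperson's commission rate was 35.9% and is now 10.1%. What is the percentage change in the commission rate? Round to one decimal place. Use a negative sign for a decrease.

-71.9%

The change is 10.1 − 35.9 = -25.8 percentage points.
Relative to the original 35.9%, that is -25.8 ÷ 35.9 ≈ -71.9%.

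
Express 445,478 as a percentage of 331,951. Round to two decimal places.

134.20%

445,478 ÷ 331,951 ≈ 134.20%.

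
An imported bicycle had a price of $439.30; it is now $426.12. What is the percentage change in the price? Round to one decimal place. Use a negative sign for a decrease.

Change: $426.12 − $439.30 = -$13.18.
Relative to the original: -$13.18 ÷ $439.30 ≈ -3.0%.

-3.0%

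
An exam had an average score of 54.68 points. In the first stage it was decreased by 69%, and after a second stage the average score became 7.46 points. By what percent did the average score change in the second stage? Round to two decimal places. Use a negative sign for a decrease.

After the first stage: 54.68 × 0.31 = 16.9508.
Second-stage multiplier: 7.46 ÷ 16.9508 ≈ 0.440097.
That is a change of -55.99%.

-55.99%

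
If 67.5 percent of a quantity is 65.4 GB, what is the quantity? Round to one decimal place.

96.9 GB

65.4 GB ÷ 0.675 ≈ 96.9 GB.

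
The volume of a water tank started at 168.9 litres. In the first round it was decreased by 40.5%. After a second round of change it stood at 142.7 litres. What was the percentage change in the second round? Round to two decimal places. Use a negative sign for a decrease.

42.00%

After the first round: 168.9 × 0.595 = 100.4955.
Second-round multiplier: 142.7 ÷ 100.4955 ≈ 1.419964.
That is a change of 42.00%.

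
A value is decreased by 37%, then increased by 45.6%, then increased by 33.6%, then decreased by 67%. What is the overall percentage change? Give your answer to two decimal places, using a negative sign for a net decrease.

-59.56%

A 37% decrease multiplies by 0.63.
Then a 45.6% increase: 0.63 × 1.456 = 0.91728.
Then a 33.6% increase: 0.91728 × 1.336 = 1.22548608.
Then a 67% decrease: 1.22548608 × 0.33 = 0.4044104064.
Overall factor 0.4044104064, i.e. -59.56%.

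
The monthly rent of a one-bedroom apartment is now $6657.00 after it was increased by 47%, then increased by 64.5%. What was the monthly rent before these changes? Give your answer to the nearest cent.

The overall multiplier applied was 1.47 × 1.645 = 2.41815.
So the original monthly rent was $6657.00 ÷ 2.41815 ≈ $2752.93.

$2752.93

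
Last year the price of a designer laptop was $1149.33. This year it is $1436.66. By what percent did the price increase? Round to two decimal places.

25.00%

Change: $1436.66 − $1149.33 = $287.33.
Relative to the original: $287.33 ÷ $1149.33 ≈ 25.00%.
So the price increased by 25.00%.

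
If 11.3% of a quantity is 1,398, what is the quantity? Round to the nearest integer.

1,398 ÷ 0.113 ≈ 12,372.

12,372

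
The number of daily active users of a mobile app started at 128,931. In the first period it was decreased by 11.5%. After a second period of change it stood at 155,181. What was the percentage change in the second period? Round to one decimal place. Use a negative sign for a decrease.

36.0%

After the first period: 128,931 × 0.885 = 114103.935.
Second-period multiplier: 155,181 ÷ 114103.935 ≈ 1.36.
That is a change of 36.0%.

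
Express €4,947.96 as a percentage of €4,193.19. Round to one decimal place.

€4,947.96 ÷ €4,193.19 ≈ 118.0%.

118.0%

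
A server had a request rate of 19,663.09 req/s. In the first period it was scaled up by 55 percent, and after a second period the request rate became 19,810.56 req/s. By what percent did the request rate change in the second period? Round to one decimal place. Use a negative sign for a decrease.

After the first period: 19,663.09 × 1.55 = 30477.7895.
Second-period multiplier: 19,810.56 ÷ 30477.7895 ≈ 0.65.
That is a change of -35.0%.

-35.0%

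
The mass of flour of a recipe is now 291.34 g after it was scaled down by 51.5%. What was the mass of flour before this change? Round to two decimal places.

The overall multiplier applied was 0.485.
So the original mass of flour was 291.34 ÷ 0.485 ≈ 600.70 g.

600.70 g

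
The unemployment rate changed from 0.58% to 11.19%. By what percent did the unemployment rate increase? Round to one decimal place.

1829.3%

The change is 11.19 − 0.58 = 10.61 percentage points.
Relative to the original 0.58%, that is 10.61 ÷ 0.58 ≈ 1829.3%.
So the unemployment rate rose by 1829.3%.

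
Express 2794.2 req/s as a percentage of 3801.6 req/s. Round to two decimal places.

2794.2 req/s ÷ 3801.6 req/s ≈ 73.50%.

73.50%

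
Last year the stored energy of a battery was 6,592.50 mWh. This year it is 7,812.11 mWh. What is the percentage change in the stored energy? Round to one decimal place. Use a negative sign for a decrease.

18.5%

Change: 7,812.11 − 6,592.50 = 1,219.61.
Relative to the original: 1,219.61 ÷ 6,592.50 ≈ 18.5%.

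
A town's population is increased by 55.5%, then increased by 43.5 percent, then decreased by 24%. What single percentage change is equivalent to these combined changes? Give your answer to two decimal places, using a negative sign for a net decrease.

The combined multiplier is 1.555 × 1.435 × 0.76 = 1.695883.
That corresponds to an increase of 69.59%.

69.59%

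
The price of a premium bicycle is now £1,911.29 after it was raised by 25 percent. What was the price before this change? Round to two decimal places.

The overall multiplier applied was 1.25.
So the original price was £1,911.29 ÷ 1.25 ≈ £1,529.03.

£1,529.03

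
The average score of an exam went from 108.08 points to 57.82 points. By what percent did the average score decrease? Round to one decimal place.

Change: 57.82 − 108.08 = -50.26.
Relative to the original: -50.26 ÷ 108.08 ≈ -46.5%.
So the average score decreased by 46.5%.

46.5%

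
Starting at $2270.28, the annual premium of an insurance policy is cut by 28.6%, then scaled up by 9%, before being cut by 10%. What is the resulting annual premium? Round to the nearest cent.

$1590.18

Each change multiplies by a factor: 0.714 × 1.09 × 0.9 = 0.700434.
$2270.28 × 0.700434 = $1590.18130152 ≈ $1590.18.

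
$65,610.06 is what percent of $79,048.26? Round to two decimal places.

83.00%

$65,610.06 ÷ $79,048.26 ≈ 83.00%.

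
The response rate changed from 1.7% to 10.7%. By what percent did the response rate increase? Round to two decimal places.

The change is 10.7 − 1.7 = 9.0 percentage points.
Relative to the original 1.7%, that is 9.0 ÷ 1.7 ≈ 529.41%.
So the response rate rose by 529.41%.

529.41%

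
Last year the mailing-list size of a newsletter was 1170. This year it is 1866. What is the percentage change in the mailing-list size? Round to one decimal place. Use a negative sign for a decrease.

59.5%

Change: 1866 − 1170 = 696.
Relative to the original: 696 ÷ 1170 ≈ 59.5%.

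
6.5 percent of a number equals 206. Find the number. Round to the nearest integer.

3169

206 ÷ 0.065 ≈ 3169.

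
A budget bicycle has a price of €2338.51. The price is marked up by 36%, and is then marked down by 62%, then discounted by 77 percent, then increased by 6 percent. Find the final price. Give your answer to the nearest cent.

After the 36% increase: €2338.51 × 1.36 = €3180.3736.
Apply the 62% decrease: €3180.3736 × 0.38 = €1208.541968.
After the 77% decrease: €1208.541968 × 0.23 = €277.96465264.
Apply the 6% increase: €277.96465264 × 1.06 = €294.6425317984 ≈ €294.64.

€294.64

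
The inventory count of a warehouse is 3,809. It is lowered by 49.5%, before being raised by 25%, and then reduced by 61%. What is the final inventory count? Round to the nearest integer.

938

Each change multiplies by a factor: 0.505 × 1.25 × 0.39 = 0.2461875.
3,809 × 0.2461875 = 937.7281875 ≈ 938.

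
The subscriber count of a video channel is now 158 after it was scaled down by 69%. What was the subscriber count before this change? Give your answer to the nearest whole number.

The overall multiplier applied was 0.31.
So the original subscriber count was 158 ÷ 0.31 ≈ 510.

510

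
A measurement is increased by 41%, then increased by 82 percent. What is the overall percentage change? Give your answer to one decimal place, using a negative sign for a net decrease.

A 41% increase multiplies by 1.41.
Then an 82% increase: 1.41 × 1.82 = 2.5662.
Overall factor 2.5662, i.e. 156.6%.

156.6%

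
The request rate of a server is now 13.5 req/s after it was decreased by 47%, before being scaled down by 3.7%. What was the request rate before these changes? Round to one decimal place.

The overall multiplier applied was 0.53 × 0.963 = 0.51039.
So the original request rate was 13.5 ÷ 0.51039 ≈ 26.5 req/s.

26.5 req/s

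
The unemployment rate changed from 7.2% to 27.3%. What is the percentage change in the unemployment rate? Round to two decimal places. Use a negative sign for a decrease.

The change is 27.3 − 7.2 = 20.1 percentage points.
Relative to the original 7.2%, that is 20.1 ÷ 7.2 ≈ 279.17%.

279.17%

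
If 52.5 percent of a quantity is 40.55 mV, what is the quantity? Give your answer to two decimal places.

40.55 mV ÷ 0.525 ≈ 77.24 mV.

77.24 mV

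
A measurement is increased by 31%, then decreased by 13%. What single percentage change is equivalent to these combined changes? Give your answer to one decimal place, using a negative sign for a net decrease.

14.0%

The combined multiplier is 1.31 × 0.87 = 1.1397.
That corresponds to an increase of 14.0%.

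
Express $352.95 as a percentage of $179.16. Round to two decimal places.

197.00%

$352.95 ÷ $179.16 ≈ 197.00%.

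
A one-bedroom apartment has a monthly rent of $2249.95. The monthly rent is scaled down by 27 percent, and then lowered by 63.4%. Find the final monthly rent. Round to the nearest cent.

$601.14

27% decrease: $2249.95 × 0.73 = $1642.4635.
After the 63.4% decrease: $1642.4635 × 0.366 = $601.141641 ≈ $601.14.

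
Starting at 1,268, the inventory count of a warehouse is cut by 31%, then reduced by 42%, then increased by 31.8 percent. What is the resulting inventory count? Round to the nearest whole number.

31% decrease: 1,268 × 0.69 = 874.92.
After the 42% decrease: 874.92 × 0.58 = 507.4536.
Apply the 31.8% increase: 507.4536 × 1.318 = 668.8238448 ≈ 669.

669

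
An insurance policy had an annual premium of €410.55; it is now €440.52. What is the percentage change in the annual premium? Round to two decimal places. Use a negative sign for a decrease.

Change: €440.52 − €410.55 = €29.97.
Relative to the original: €29.97 ÷ €410.55 ≈ 7.30%.

7.30%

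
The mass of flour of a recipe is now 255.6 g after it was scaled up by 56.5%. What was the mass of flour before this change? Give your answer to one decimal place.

The overall multiplier applied was 1.565.
So the original mass of flour was 255.6 ÷ 1.565 ≈ 163.3 g.

163.3 g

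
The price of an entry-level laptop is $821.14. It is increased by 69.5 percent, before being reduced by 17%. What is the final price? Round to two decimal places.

Each change multiplies by a factor: 1.695 × 0.83 = 1.40685.
$821.14 × 1.40685 = $1155.220809 ≈ $1155.22.

$1155.22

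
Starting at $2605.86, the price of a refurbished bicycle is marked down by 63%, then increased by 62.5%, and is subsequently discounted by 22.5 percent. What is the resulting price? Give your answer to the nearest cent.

$1214.25

Each change multiplies by a factor: 0.37 × 1.625 × 0.775 = 0.46596875.
$2605.86 × 0.46596875 = $1214.249326875 ≈ $1214.25.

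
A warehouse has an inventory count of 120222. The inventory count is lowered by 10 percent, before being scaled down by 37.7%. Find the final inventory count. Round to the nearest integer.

Each change multiplies by a factor: 0.9 × 0.623 = 0.5607.
120222 × 0.5607 = 67408.4754 ≈ 67408.

67408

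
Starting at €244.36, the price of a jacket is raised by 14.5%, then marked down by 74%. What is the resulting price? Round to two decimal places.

€72.75

Each change multiplies by a factor: 1.145 × 0.26 = 0.2977.
€244.36 × 0.2977 = €72.745972 ≈ €72.75.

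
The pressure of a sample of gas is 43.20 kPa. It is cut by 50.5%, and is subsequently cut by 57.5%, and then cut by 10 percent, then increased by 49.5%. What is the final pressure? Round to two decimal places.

Each change multiplies by a factor: 0.495 × 0.425 × 0.9 × 1.495 = 0.2830595625.
43.20 × 0.2830595625 = 12.2281731 ≈ 12.23.

12.23 kPa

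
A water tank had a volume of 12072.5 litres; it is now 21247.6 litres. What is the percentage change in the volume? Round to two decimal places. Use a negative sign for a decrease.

Change: 21247.6 − 12072.5 = 9175.1.
Relative to the original: 9175.1 ÷ 12072.5 = 76.00%.

76.00%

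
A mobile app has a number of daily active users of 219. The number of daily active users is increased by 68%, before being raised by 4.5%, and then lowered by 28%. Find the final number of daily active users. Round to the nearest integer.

277

After the 68% increase: 219 × 1.68 = 367.92.
4.5% increase: 367.92 × 1.045 = 384.4764.
After the 28% decrease: 384.4764 × 0.72 = 276.823008 ≈ 277.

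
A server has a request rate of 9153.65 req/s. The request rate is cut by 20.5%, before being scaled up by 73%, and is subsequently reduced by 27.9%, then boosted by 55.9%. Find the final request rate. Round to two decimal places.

Each change multiplies by a factor: 0.795 × 1.73 × 0.721 × 1.559 = 1.54594703865.
9153.65 × 1.54594703865 = 14151.0581103385725 ≈ 14151.06.

14151.06 req/s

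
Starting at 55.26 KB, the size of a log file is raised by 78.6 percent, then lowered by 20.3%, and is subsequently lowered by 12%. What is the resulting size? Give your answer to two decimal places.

78.6% increase: 55.26 × 1.786 = 98.69436.
20.3% decrease: 98.69436 × 0.797 = 78.65940492.
Apply the 12% decrease: 78.65940492 × 0.88 = 69.2202763296 ≈ 69.22.

69.22 KB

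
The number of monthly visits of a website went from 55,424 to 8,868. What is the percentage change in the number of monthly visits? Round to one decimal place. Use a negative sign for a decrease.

-84.0%

Change: 8,868 − 55,424 = -46,556.
Relative to the original: -46,556 ÷ 55,424 ≈ -84.0%.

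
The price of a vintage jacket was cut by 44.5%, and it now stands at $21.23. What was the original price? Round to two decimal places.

The overall multiplier applied was 0.555.
So the original price was $21.23 ÷ 0.555 ≈ $38.25.

$38.25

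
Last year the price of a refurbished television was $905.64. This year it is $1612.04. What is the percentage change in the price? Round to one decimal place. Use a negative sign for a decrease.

78.0%

Change: $1612.04 − $905.64 = $706.40.
Relative to the original: $706.40 ÷ $905.64 ≈ 78.0%.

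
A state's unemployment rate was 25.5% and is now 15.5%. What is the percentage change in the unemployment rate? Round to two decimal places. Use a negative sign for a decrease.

-39.22%

The change is 15.5 − 25.5 = -10.0 percentage points.
Relative to the original 25.5%, that is -10.0 ÷ 25.5 ≈ -39.22%.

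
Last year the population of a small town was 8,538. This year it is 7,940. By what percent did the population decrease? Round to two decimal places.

7.00%

Change: 7,940 − 8,538 = -598.
Relative to the original: -598 ÷ 8,538 ≈ -7.00%.
So the population decreased by 7.00%.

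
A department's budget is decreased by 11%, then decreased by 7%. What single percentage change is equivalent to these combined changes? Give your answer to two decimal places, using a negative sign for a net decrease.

The combined multiplier is 0.89 × 0.93 = 0.8277.
That corresponds to a decrease of 17.23%.

-17.23%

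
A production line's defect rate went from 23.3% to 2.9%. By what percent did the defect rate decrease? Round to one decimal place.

The change is 2.9 − 23.3 = -20.4 percentage points.
Relative to the original 23.3%, that is -20.4 ÷ 23.3 ≈ -87.6%.
So the defect rate fell by 87.6%.

87.6%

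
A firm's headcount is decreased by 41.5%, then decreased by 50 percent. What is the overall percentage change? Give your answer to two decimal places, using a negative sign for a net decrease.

A 41.5% decrease multiplies by 0.585.
Then a 50% decrease: 0.585 × 0.5 = 0.2925.
Overall factor 0.2925, i.e. -70.75%.

-70.75%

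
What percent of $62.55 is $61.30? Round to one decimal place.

98.0%

$61.30 ÷ $62.55 ≈ 98.0%.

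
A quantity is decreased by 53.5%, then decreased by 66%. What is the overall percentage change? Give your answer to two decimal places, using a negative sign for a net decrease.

The combined multiplier is 0.465 × 0.34 = 0.1581.
That corresponds to a decrease of 84.19%.

-84.19%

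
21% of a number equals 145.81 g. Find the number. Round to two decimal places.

694.33 g

145.81 g ÷ 0.21 ≈ 694.33 g.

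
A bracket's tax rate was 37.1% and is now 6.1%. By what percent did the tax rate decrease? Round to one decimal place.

83.6%

The change is 6.1 − 37.1 = -31.0 percentage points.
Relative to the original 37.1%, that is -31.0 ÷ 37.1 ≈ -83.6%.
So the tax rate fell by 83.6%.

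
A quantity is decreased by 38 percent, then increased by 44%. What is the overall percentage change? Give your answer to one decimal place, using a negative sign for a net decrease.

A 38% decrease multiplies by 0.62.
Then a 44% increase: 0.62 × 1.44 = 0.8928.
Overall factor 0.8928, i.e. -10.7%.

-10.7%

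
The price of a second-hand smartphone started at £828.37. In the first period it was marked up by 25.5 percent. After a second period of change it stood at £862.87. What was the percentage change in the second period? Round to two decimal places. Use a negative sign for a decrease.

After the first period: £828.37 × 1.255 = £1039.60435.
Second-period multiplier: £862.87 ÷ £1039.60435 ≈ 0.829998.
That is a change of -17.00%.

-17.00%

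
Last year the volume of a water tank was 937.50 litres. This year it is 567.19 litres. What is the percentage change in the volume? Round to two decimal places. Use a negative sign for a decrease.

-39.50%

Change: 567.19 − 937.50 = -370.31.
Relative to the original: -370.31 ÷ 937.50 ≈ -39.50%.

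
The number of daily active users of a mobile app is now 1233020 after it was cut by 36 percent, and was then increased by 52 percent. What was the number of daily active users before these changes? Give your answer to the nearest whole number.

The overall multiplier applied was 0.64 × 1.52 = 0.9728.
So the original number of daily active users was 1233020 ÷ 0.9728 ≈ 1267496.

1267496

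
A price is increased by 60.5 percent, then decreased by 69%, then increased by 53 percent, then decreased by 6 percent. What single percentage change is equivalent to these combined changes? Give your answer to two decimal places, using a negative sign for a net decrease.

-28.44%

The combined multiplier is 1.605 × 0.31 × 1.53 × 0.94 = 0.71557641.
That corresponds to a decrease of 28.44%.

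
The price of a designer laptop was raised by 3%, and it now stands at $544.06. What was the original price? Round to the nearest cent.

$528.21

The overall multiplier applied was 1.03.
So the original price was $544.06 ÷ 1.03 ≈ $528.21.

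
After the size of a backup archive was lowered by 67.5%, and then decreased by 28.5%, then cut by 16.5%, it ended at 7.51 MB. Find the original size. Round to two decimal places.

The overall multiplier applied was 0.325 × 0.715 × 0.835 = 0.194033125.
So the original size was 7.51 ÷ 0.194033125 ≈ 38.70 MB.

38.70 MB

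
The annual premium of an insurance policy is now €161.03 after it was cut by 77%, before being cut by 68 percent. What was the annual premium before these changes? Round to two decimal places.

€2187.91

The overall multiplier applied was 0.23 × 0.32 = 0.0736.
So the original annual premium was €161.03 ÷ 0.0736 ≈ €2187.91.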